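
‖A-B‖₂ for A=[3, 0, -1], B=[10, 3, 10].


d = √((3-10)² + (0-3)² + (-1-10)²)
  = √(49 + 9 + 121)
  = √179 = 13.3791

13.3791


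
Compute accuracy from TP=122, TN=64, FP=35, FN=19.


Accuracy = (TP+TN)/(TP+TN+FP+FN)
= (122+64)/(240)
= 186/240 = 77.5%

77.5%


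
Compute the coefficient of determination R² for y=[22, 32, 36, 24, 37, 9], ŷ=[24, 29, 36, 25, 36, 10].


ȳ = 26.6667
SS_res = Σ(y-ŷ)² = 16
SS_tot = Σ(y-ȳ)² = 563.33
R² = 1 - SS_res/SS_tot = 1 - 0.0284 = 0.9716

0.9716


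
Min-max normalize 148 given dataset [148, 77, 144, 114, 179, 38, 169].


min=38, max=179
(148-38)/(179-38) = 110/141 = 0.7801

0.7801


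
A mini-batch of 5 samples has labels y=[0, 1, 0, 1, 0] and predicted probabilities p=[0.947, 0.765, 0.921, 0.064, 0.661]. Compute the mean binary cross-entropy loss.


L[0] = -ln(1-0.947) = -ln(0.053) = 2.9375
L[1] = -ln(0.765) = 0.2679
L[2] = -ln(1-0.921) = -ln(0.079) = 2.5383
L[3] = -ln(0.064) = 2.7489
L[4] = -ln(1-0.661) = -ln(0.339) = 1.0818
mean = (2.9375 + 0.2679 + 2.5383 + 2.7489 + 1.0818)/5 = 1.9149

1.9149


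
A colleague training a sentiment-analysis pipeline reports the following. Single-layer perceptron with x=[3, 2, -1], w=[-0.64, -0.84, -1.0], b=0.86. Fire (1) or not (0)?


z = (3)·(-0.64) + (2)·(-0.84) + (-1)·(-1.0) + 0.86
  = -1.74
step(z) = 0 (z<0)

0


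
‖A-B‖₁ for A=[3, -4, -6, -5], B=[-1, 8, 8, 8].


d = |3+ 1| + |-4-8| + |-6-8| + |-5-8|
  = 4 + 12 + 14 + 13
  = 43

43


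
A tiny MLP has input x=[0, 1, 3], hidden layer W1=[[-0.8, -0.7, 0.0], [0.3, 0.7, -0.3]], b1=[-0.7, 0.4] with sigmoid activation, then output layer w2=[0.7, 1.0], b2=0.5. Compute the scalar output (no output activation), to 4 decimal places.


z1[0] = (-0.8)·(0) + (-0.7)·(1) + (0.0)·(3) - 0.7 = -1.4
z1[1] = (0.3)·(0) + (0.7)·(1) + (-0.3)·(3) + 0.4 = 0.2
h = sigmoid(z1) = [0.1978, 0.5498]
output = (0.7)·(0.1978) + (1.0)·(0.5498) + 0.5 = 1.1883

1.1883


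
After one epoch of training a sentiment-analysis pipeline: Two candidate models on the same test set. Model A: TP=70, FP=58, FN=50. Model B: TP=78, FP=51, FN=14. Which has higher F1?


Model A: P=70/128=0.5469, R=70/120=0.5833, F1=2PR/(P+R)=2TP/(2TP+FP+FN)=140/248=0.5645
Model B: P=78/129=0.6047, R=78/92=0.8478, F1=2PR/(P+R)=2TP/(2TP+FP+FN)=156/221=0.7059
0.5645 < 0.7059 → Model B

Model B


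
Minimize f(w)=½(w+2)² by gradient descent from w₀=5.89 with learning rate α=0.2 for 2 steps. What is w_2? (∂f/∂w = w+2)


step 1: grad = 5.89+2 = 7.89; w = 5.89 - 0.2·(7.89) = 4.312
step 2: grad = 4.312+2 = 6.312; w = 4.312 - 0.2·(6.312) = 3.0496

3.0496


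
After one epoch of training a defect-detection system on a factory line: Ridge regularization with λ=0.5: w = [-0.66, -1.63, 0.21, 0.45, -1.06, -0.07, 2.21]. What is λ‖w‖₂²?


‖w‖₂² = (-0.66)² + (-1.63)² + (0.21)² + (0.45)² + (-1.06)² + (-0.07)² + (2.21)²
     = 0.4356 + 2.6569 + 0.0441 + 0.2025 + 1.1236 + 0.0049 + 4.8841
     = 9.3517
λ·‖w‖₂² = 0.5·9.3517 = 4.67585

4.67585


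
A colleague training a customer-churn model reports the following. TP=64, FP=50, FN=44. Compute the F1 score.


Precision = 64/114 = 0.5614
Recall = 64/108 = 0.5926
F1 = 2·P·R/(P+R) = 2·TP/(2·TP+FP+FN) = 128/(128+50+44) = 128/222 = 0.5766

0.5766


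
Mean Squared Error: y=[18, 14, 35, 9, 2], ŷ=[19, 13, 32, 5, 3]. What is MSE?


Squared errors: (18-19)²=1, (14-13)²=1, (35-32)²=9, (9-5)²=16, (2-3)²=1
Sum = 28
MSE = 28/5 = 28/5

28/5


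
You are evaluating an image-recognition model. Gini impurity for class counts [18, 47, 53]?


Probabilities: [18/118, 47/118, 53/118] ≈ [0.1525, 0.3983, 0.4492]
Σpᵢ² = (324 + 2209 + 2809)/118² = 5342/13924
Gini = 1 - Σpᵢ² = 1 - 5342/13924 = 0.6163

0.6163


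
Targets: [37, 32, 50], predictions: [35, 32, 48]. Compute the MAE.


Absolute errors: |37-35|=2, |32-32|=0, |50-48|=2
Sum = 4
MAE = 4/3 = 4/3

4/3


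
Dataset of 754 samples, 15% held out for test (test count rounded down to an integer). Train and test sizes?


Test = ⌊754·15/100⌋ = 113
Train = 754 - 113 = 641

Train: 641, Test: 113


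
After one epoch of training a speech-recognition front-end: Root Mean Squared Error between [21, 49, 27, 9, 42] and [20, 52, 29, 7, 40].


MSE = 22/5 = 4.4
RMSE = √(22/5) = 2.0976

2.0976


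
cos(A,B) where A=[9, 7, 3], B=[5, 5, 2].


A·B = 9·5 + 7·5 + 3·2 = 86
‖A‖ = √139 = 11.7898, ‖B‖ = √54 = 7.3485
cos = 86/(√139·√54) = 86/√7506 = 0.9926

0.9926


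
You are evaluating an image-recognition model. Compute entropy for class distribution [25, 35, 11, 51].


Probabilities: [25/122, 35/122, 11/122, 51/122] ≈ [0.2049, 0.2869, 0.0902, 0.418]
H = -((25/122)·log₂(25/122) + (35/122)·log₂(35/122) + (11/122)·log₂(11/122) + (51/122)·log₂(51/122))
  = 1.8244 bits

1.8244 bits


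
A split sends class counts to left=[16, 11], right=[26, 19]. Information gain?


Parent = [42, 30], H_parent = 0.9799
H_left = 0.9751 (n=27), H_right = 0.9825 (n=45)
H_children = (27/72)·0.9751 + (45/72)·0.9825 = 0.9797
IG = 0.9799 - 0.9797 = 0.0002

0.0002


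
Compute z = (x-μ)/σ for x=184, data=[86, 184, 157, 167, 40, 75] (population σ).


μ = 118.1667, σ = 53.5954
z = (184 - 118.1667)/53.5954 = 1.2283

1.2283


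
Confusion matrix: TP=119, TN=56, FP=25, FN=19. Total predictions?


Total = TP + TN + FP + FN
= 119 + 56 + 25 + 19
= 219
(Predicted positive: 144, predicted negative: 75)

219


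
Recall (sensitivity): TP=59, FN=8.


Recall = TP/(TP+FN)
= 59/(59+8)
= 59/67 = 88.06%

88.06%


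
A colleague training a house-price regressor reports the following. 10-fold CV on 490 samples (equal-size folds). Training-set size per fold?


Fold size = 490/10 = 49
Training per fold = 490 - 49 = 441

441


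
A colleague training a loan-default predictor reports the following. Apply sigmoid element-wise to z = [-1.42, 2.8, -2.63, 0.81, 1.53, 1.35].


σ(-1.42) = 1/(1+e^1.42) = 0.1947
σ(2.8) = 1/(1+e^-2.8) = 0.9427
σ(-2.63) = 1/(1+e^2.63) = 0.0672
σ(0.81) = 1/(1+e^-0.81) = 0.6921
σ(1.53) = 1/(1+e^-1.53) = 0.822
σ(1.35) = 1/(1+e^-1.35) = 0.7941
result = [0.1947, 0.9427, 0.0672, 0.6921, 0.822, 0.7941]

[0.1947, 0.9427, 0.0672, 0.6921, 0.822, 0.7941]


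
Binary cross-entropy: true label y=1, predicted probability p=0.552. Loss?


BCE = -[y·ln(p) + (1-y)·ln(1-p)]
= -1·ln(0.552) - 0
= -ln(0.552) = 0.5942

0.5942


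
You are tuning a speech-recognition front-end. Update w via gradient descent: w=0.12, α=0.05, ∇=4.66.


w_new = w - α·∇
= 0.12 - 0.05·4.66
= 0.12 - 0.233
= -0.113

-0.113


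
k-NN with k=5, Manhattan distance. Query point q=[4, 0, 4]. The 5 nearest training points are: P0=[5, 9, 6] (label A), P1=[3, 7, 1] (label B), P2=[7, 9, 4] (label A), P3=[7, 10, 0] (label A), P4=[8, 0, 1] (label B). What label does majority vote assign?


d(q,P0) = 12  (label A)
d(q,P1) = 11  (label B)
d(q,P2) = 12  (label A)
d(q,P3) = 17  (label A)
d(q,P4) = 7  (label B)
Votes: A=3, B=2
Majority → A

A


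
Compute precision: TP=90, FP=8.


Precision = TP/(TP+FP)
= 90/(90+8)
= 90/98 = 91.84%

91.84%


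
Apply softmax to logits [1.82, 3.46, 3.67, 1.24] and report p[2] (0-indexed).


Exponentials: e^1.82=6.1719, e^3.46=31.817, e^3.67=39.2519, e^1.24=3.4556
Sum = 80.6964
Softmax = [0.0765, 0.3943, 0.4864, 0.0428]
p[2] = 39.2519/80.6964 = 0.4864

0.4864


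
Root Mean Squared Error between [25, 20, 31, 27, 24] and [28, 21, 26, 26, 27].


MSE = 45/5 = 9
RMSE = √(45/5) = 3.0

3.0


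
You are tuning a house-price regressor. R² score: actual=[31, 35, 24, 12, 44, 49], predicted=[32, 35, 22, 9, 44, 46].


ȳ = 32.5
SS_res = Σ(y-ŷ)² = 23
SS_tot = Σ(y-ȳ)² = 905.5
R² = 1 - SS_res/SS_tot = 1 - 0.0254 = 0.9746

0.9746


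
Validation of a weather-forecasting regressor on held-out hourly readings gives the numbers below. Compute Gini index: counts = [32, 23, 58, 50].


Probabilities: [32/163, 23/163, 58/163, 50/163] ≈ [0.1963, 0.1411, 0.3558, 0.3067]
Σpᵢ² = (1024 + 529 + 3364 + 2500)/163² = 7417/26569
Gini = 1 - Σpᵢ² = 1 - 7417/26569 = 0.7208

0.7208


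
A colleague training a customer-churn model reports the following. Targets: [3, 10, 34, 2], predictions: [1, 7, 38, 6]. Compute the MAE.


Absolute errors: |3-1|=2, |10-7|=3, |34-38|=4, |2-6|=4
Sum = 13
MAE = 13/4 = 13/4

13/4


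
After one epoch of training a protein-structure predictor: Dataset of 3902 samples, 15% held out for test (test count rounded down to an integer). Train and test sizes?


Test = ⌊3902·15/100⌋ = 585
Train = 3902 - 585 = 3317

Train: 3317, Test: 585


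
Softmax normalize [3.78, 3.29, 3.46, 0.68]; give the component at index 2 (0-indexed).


Exponentials: e^3.78=43.816, e^3.29=26.8429, e^3.46=31.817, e^0.68=1.9739
Sum = 104.4498
Softmax = [0.4195, 0.257, 0.3046, 0.0189]
p[2] = 31.817/104.4498 = 0.3046

0.3046


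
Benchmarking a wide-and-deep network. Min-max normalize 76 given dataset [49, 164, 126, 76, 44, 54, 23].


min=23, max=164
(76-23)/(164-23) = 53/141 = 0.3759

0.3759


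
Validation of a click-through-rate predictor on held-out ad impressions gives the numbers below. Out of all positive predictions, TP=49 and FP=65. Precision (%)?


Precision = TP/(TP+FP)
= 49/(49+65)
= 49/114 = 42.98%

42.98%


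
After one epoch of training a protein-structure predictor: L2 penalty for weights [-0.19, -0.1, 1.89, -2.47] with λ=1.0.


‖w‖₂² = (-0.19)² + (-0.1)² + (1.89)² + (-2.47)²
     = 0.0361 + 0.01 + 3.5721 + 6.1009
     = 9.7191
λ·‖w‖₂² = 1.0·9.7191 = 9.7191

9.7191


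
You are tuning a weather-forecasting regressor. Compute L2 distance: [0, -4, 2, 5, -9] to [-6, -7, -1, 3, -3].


d = √((0+ 6)² + (-4+ 7)² + (2+ 1)² + (5-3)² + (-9+ 3)²)
  = √(36 + 9 + 9 + 4 + 36)
  = √94 = 9.6954

9.6954


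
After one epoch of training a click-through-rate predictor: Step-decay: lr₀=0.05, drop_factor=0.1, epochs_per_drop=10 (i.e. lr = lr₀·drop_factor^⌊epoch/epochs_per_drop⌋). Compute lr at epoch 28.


n_drops = ⌊28/10⌋ = 2
lr = 0.05·0.1^2 = 0.05·0.01 = 0.0005

0.0005


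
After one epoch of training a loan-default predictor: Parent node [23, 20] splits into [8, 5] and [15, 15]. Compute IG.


Parent = [23, 20], H_parent = 0.9965
H_left = 0.9612 (n=13), H_right = 1 (n=30)
H_children = (13/43)·0.9612 + (30/43)·1 = 0.9883
IG = 0.9965 - 0.9883 = 0.0082

0.0082


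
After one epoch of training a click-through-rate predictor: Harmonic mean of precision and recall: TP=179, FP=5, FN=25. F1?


Precision = 179/184 = 0.9728
Recall = 179/204 = 0.8775
F1 = 2·P·R/(P+R) = 2·TP/(2·TP+FP+FN) = 358/(358+5+25) = 358/388 = 0.9227

0.9227


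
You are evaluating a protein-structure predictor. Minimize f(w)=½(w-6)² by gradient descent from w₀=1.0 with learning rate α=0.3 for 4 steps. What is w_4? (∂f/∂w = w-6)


step 1: grad = 1-6 = -5; w = 1 - 0.3·(-5) = 2.5
step 2: grad = 2.5-6 = -3.5; w = 2.5 - 0.3·(-3.5) = 3.55
step 3: grad = 3.55-6 = -2.45; w = 3.55 - 0.3·(-2.45) = 4.285
step 4: grad = 4.285-6 = -1.715; w = 4.285 - 0.3·(-1.715) = 4.7995

4.7995


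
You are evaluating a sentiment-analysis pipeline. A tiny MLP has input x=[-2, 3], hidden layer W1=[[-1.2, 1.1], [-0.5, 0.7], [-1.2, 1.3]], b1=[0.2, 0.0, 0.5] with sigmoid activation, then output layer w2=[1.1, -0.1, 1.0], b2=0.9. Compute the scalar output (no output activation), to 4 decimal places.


z1[0] = (-1.2)·(-2) + (1.1)·(3) + 0.2 = 5.9
z1[1] = (-0.5)·(-2) + (0.7)·(3) + 0.0 = 3.1
z1[2] = (-1.2)·(-2) + (1.3)·(3) + 0.5 = 6.8
h = sigmoid(z1) = [0.9973, 0.9569, 0.9989]
output = (1.1)·(0.9973) + (-0.1)·(0.9569) + (1.0)·(0.9989) + 0.9 = 2.9002

2.9002


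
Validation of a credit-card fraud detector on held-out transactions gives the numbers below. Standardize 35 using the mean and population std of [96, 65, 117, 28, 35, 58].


μ = 66.5, σ = 31.5423
z = (35 - 66.5)/31.5423 = -0.9987

-0.9987


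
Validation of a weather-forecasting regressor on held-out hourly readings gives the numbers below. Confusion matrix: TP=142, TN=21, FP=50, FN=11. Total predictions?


Total = TP + TN + FP + FN
= 142 + 21 + 50 + 11
= 224
(Predicted positive: 192, predicted negative: 32)

224


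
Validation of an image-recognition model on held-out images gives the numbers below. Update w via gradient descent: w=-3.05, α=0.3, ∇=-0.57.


w_new = w - α·∇
= -3.05 - 0.3·-0.57
= -3.05 + 0.171
= -2.879

-2.879


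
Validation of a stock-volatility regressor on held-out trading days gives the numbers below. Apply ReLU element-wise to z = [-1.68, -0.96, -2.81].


ReLU(-1.68) = max(0, -1.68) = 0.0
ReLU(-0.96) = max(0, -0.96) = 0.0
ReLU(-2.81) = max(0, -2.81) = 0.0
result = [0.0, 0.0, 0.0]

[0.0, 0.0, 0.0]


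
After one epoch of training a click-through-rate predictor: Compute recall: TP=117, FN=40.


Recall = TP/(TP+FN)
= 117/(117+40)
= 117/157 = 74.52%

74.52%


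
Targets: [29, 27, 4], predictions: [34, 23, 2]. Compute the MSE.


Squared errors: (29-34)²=25, (27-23)²=16, (4-2)²=4
Sum = 45
MSE = 45/3 = 15

15


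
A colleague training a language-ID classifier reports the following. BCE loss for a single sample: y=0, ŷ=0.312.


BCE = -[y·ln(p) + (1-y)·ln(1-p)]
= -0 - 1·ln(1-0.312)
= -ln(0.688) = 0.374

0.374


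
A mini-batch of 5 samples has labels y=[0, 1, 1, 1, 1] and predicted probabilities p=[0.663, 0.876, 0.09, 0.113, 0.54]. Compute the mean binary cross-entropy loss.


L[0] = -ln(1-0.663) = -ln(0.337) = 1.0877
L[1] = -ln(0.876) = 0.1324
L[2] = -ln(0.09) = 2.4079
L[3] = -ln(0.113) = 2.1804
L[4] = -ln(0.54) = 0.6162
mean = (1.0877 + 0.1324 + 2.4079 + 2.1804 + 0.6162)/5 = 1.2849

1.2849


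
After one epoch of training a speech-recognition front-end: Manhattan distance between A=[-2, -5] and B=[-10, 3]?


d = |-2+ 10| + |-5-3|
  = 8 + 8
  = 16

16


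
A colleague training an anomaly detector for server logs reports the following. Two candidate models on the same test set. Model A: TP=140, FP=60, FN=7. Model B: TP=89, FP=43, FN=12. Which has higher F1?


Model A: P=140/200=0.7, R=140/147=0.9524, F1=2PR/(P+R)=2TP/(2TP+FP+FN)=280/347=0.8069
Model B: P=89/132=0.6742, R=89/101=0.8812, F1=2PR/(P+R)=2TP/(2TP+FP+FN)=178/233=0.7639
0.8069 > 0.7639 → Model A

Model A


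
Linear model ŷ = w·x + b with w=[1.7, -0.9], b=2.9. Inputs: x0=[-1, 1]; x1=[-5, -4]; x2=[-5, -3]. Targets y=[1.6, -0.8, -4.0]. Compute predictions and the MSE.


ŷ0 = (1.7)·(-1) + (-0.9)·(1) + 2.9 = 0.3
ŷ1 = (1.7)·(-5) + (-0.9)·(-4) + 2.9 = -2.0
ŷ2 = (1.7)·(-5) + (-0.9)·(-3) + 2.9 = -2.9
errors² = [1.69, 1.44, 1.21]
MSE = 4.3400/3 = 1.4467

1.4467


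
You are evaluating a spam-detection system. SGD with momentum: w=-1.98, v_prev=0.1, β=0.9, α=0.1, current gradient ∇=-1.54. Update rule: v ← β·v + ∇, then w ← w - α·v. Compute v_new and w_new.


v_new = 0.9·0.1 - 1.54 = 0.09 - 1.54 = -1.45
w_new = -1.98 - 0.1·-1.45 = -1.98 + 0.145 = -1.835

v_new=-1.45, w_new=-1.835


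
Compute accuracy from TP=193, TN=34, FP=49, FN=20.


Accuracy = (TP+TN)/(TP+TN+FP+FN)
= (193+34)/(296)
= 227/296 = 76.69%

76.69%


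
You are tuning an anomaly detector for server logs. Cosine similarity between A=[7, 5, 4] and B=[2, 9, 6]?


A·B = 7·2 + 5·9 + 4·6 = 83
‖A‖ = √90 = 9.4868, ‖B‖ = √121 = 11
cos = 83/(√90·√121) = 83/√10890 = 0.7954

0.7954


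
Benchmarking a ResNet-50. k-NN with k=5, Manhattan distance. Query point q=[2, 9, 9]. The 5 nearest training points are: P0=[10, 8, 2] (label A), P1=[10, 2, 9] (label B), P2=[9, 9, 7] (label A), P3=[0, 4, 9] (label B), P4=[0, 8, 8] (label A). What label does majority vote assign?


d(q,P0) = 16  (label A)
d(q,P1) = 15  (label B)
d(q,P2) = 9  (label A)
d(q,P3) = 7  (label B)
d(q,P4) = 4  (label A)
Votes: A=3, B=2
Majority → A

A


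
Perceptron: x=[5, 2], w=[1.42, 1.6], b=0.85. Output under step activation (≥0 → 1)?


z = (5)·(1.42) + (2)·(1.6) + 0.85
  = 11.15
step(z) = 1 (z≥0)

1


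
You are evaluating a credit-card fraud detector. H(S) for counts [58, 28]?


Probabilities: [58/86, 28/86] ≈ [0.6744, 0.3256]
H = -((58/86)·log₂(58/86) + (28/86)·log₂(28/86))
  = 0.9103 bits

0.9103 bits


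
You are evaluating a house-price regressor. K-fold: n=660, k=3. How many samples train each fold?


Fold size = 660/3 = 220
Training per fold = 660 - 220 = 440

440


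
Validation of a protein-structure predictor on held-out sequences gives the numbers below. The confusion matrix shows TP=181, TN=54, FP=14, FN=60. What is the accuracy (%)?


Accuracy = (TP+TN)/(TP+TN+FP+FN)
= (181+54)/(309)
= 235/309 = 76.05%

76.05%


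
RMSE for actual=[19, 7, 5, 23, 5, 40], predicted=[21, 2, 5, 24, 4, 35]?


MSE = 56/6 = 9.3333
RMSE = √(56/6) = 3.0551

3.0551


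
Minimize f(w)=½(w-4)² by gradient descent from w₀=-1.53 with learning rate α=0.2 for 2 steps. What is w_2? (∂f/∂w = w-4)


step 1: grad = -1.53-4 = -5.53; w = -1.53 - 0.2·(-5.53) = -0.424
step 2: grad = -0.424-4 = -4.424; w = -0.424 - 0.2·(-4.424) = 0.4608

0.4608


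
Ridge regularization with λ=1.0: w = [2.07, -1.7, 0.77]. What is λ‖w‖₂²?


‖w‖₂² = (2.07)² + (-1.7)² + (0.77)²
     = 4.2849 + 2.89 + 0.5929
     = 7.7678
λ·‖w‖₂² = 1.0·7.7678 = 7.7678

7.7678


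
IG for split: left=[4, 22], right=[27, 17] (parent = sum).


Parent = [31, 39], H_parent = 0.9906
H_left = 0.6194 (n=26), H_right = 0.9624 (n=44)
H_children = (26/70)·0.6194 + (44/70)·0.9624 = 0.835
IG = 0.9906 - 0.835 = 0.1556

0.1556


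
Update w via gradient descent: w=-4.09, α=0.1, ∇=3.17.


w_new = w - α·∇
= -4.09 - 0.1·3.17
= -4.09 - 0.317
= -4.407

-4.407


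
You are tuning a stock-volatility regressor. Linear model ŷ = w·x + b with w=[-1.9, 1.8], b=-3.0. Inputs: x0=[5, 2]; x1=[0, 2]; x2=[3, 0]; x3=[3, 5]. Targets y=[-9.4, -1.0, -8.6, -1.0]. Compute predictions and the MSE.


ŷ0 = (-1.9)·(5) + (1.8)·(2) - 3.0 = -8.9
ŷ1 = (-1.9)·(0) + (1.8)·(2) - 3.0 = 0.6
ŷ2 = (-1.9)·(3) + (1.8)·(0) - 3.0 = -8.7
ŷ3 = (-1.9)·(3) + (1.8)·(5) - 3.0 = 0.3
errors² = [0.25, 2.56, 0.01, 1.69]
MSE = 4.5100/4 = 1.1275

1.1275


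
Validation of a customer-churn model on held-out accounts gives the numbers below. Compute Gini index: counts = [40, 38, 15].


Probabilities: [40/93, 38/93, 15/93] ≈ [0.4301, 0.4086, 0.1613]
Σpᵢ² = (1600 + 1444 + 225)/93² = 3269/8649
Gini = 1 - Σpᵢ² = 1 - 3269/8649 = 0.622

0.622


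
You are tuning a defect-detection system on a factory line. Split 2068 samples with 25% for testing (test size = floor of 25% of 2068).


Test = ⌊2068·25/100⌋ = 517
Train = 2068 - 517 = 1551

Train: 1551, Test: 517


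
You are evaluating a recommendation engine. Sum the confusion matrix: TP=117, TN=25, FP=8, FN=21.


Total = TP + TN + FP + FN
= 117 + 25 + 8 + 21
= 171
(Predicted positive: 125, predicted negative: 46)

171


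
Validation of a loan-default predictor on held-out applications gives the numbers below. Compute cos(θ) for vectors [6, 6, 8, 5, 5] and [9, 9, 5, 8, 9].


A·B = 6·9 + 6·9 + 8·5 + 5·8 + 5·9 = 233
‖A‖ = √186 = 13.6382, ‖B‖ = √332 = 18.2209
cos = 233/(√186·√332) = 233/√61752 = 0.9376

0.9376


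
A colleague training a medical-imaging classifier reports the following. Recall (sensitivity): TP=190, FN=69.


Recall = TP/(TP+FN)
= 190/(190+69)
= 190/259 = 73.36%

73.36%


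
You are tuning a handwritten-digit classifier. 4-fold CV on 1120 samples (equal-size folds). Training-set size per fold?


Fold size = 1120/4 = 280
Training per fold = 1120 - 280 = 840

840


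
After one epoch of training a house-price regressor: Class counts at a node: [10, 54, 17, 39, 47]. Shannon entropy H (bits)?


Probabilities: [10/167, 54/167, 17/167, 39/167, 47/167] ≈ [0.0599, 0.3234, 0.1018, 0.2335, 0.2814]
H = -((10/167)·log₂(10/167) + (54/167)·log₂(54/167) + (17/167)·log₂(17/167) + (39/167)·log₂(39/167) + (47/167)·log₂(47/167))
  = 2.1103 bits

2.1103 bits


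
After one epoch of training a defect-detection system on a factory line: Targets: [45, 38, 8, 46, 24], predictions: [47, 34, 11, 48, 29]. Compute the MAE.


Absolute errors: |45-47|=2, |38-34|=4, |8-11|=3, |46-48|=2, |24-29|=5
Sum = 16
MAE = 16/5 = 16/5

16/5


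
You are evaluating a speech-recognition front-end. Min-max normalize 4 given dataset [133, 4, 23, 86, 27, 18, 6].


min=4, max=133
(4-4)/(133-4) = 0/129 = 0.0

0.0


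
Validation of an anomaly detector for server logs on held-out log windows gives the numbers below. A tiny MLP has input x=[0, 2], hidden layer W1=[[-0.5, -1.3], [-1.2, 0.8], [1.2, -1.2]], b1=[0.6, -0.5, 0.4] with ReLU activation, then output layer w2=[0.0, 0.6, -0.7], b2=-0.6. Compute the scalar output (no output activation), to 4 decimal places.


z1[0] = (-0.5)·(0) + (-1.3)·(2) + 0.6 = -2.0
z1[1] = (-1.2)·(0) + (0.8)·(2) - 0.5 = 1.1
z1[2] = (1.2)·(0) + (-1.2)·(2) + 0.4 = -2.0
h = ReLU(z1) = [0.0, 1.1, 0.0]
output = (0.0)·(0.0) + (0.6)·(1.1) + (-0.7)·(0.0) - 0.6 = 0.06

0.06


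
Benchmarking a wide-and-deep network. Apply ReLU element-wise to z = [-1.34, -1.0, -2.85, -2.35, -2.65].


ReLU(-1.34) = max(0, -1.34) = 0.0
ReLU(-1.0) = max(0, -1.0) = 0.0
ReLU(-2.85) = max(0, -2.85) = 0.0
ReLU(-2.35) = max(0, -2.35) = 0.0
ReLU(-2.65) = max(0, -2.65) = 0.0
result = [0.0, 0.0, 0.0, 0.0, 0.0]

[0.0, 0.0, 0.0, 0.0, 0.0]


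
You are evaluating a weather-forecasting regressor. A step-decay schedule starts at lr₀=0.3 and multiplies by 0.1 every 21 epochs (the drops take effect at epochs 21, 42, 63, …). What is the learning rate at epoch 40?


n_drops = ⌊40/21⌋ = 1
lr = 0.3·0.1^1 = 0.3·0.1 = 0.03

0.03


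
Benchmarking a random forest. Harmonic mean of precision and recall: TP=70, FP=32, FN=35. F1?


Precision = 70/102 = 0.6863
Recall = 70/105 = 0.6667
F1 = 2·P·R/(P+R) = 2·TP/(2·TP+FP+FN) = 140/(140+32+35) = 140/207 = 0.6763

0.6763


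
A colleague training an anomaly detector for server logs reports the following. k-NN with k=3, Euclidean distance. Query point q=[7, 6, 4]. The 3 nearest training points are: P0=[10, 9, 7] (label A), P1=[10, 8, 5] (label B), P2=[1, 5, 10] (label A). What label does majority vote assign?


d(q,P0) = 5.1962  (label A)
d(q,P1) = 3.7417  (label B)
d(q,P2) = 8.544  (label A)
Votes: A=2, B=1
Majority → A

A


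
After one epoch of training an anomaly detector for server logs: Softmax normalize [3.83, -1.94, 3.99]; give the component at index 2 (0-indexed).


Exponentials: e^3.83=46.0625, e^-1.94=0.1437, e^3.99=54.0549
Sum = 100.2611
Softmax = [0.4594, 0.0014, 0.5391]
p[2] = 54.0549/100.2611 = 0.5391

0.5391


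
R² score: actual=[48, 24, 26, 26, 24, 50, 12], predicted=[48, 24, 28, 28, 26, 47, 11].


ȳ = 30
SS_res = Σ(y-ŷ)² = 22
SS_tot = Σ(y-ȳ)² = 1152
R² = 1 - SS_res/SS_tot = 1 - 0.0191 = 0.9809

0.9809


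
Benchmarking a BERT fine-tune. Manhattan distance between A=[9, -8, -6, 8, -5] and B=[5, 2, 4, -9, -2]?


d = |9-5| + |-8-2| + |-6-4| + |8+ 9| + |-5+ 2|
  = 4 + 10 + 10 + 17 + 3
  = 44

44


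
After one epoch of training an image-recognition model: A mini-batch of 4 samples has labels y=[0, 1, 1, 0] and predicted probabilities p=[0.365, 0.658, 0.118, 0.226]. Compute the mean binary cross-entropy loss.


L[0] = -ln(1-0.365) = -ln(0.635) = 0.4541
L[1] = -ln(0.658) = 0.4186
L[2] = -ln(0.118) = 2.1371
L[3] = -ln(1-0.226) = -ln(0.774) = 0.2562
mean = (0.4541 + 0.4186 + 2.1371 + 0.2562)/4 = 0.8165

0.8165


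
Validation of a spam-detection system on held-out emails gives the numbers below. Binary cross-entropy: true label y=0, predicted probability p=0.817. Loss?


BCE = -[y·ln(p) + (1-y)·ln(1-p)]
= -0 - 1·ln(1-0.817)
= -ln(0.183) = 1.6983

1.6983


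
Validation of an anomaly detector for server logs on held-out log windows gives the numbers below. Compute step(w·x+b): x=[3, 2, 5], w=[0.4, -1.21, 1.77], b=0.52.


z = (3)·(0.4) + (2)·(-1.21) + (5)·(1.77) + 0.52
  = 8.15
step(z) = 1 (z≥0)

1


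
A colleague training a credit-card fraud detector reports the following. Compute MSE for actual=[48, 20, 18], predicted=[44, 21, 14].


Squared errors: (48-44)²=16, (20-21)²=1, (18-14)²=16
Sum = 33
MSE = 33/3 = 11

11


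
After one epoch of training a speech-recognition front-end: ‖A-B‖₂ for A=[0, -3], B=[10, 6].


d = √((0-10)² + (-3-6)²)
  = √(100 + 81)
  = √181 = 13.4536

13.4536


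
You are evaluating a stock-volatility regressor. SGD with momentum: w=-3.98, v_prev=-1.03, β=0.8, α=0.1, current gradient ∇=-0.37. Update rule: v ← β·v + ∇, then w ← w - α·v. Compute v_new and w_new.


v_new = 0.8·-1.03 - 0.37 = -0.824 - 0.37 = -1.194
w_new = -3.98 - 0.1·-1.194 = -3.98 + 0.1194 = -3.8606

v_new=-1.194, w_new=-3.8606


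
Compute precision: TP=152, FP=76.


Precision = TP/(TP+FP)
= 152/(152+76)
= 152/228 = 66.67%

66.67%


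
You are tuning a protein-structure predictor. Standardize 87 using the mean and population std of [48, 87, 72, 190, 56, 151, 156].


μ = 108.5714, σ = 51.9831
z = (87 - 108.5714)/51.9831 = -0.415

-0.415


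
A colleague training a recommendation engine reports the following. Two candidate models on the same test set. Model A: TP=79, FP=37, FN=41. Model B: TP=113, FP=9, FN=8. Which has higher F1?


Model A: P=79/116=0.681, R=79/120=0.6583, F1=2PR/(P+R)=2TP/(2TP+FP+FN)=158/236=0.6695
Model B: P=113/122=0.9262, R=113/121=0.9339, F1=2PR/(P+R)=2TP/(2TP+FP+FN)=226/243=0.93
0.6695 < 0.93 → Model B

Model B


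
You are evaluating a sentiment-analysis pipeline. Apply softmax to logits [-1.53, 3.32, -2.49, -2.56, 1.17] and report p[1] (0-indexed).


Exponentials: e^-1.53=0.2165, e^3.32=27.6604, e^-2.49=0.0829, e^-2.56=0.0773, e^1.17=3.222
Sum = 31.2591
Softmax = [0.0069, 0.8849, 0.0027, 0.0025, 0.1031]
p[1] = 27.6604/31.2591 = 0.8849

0.8849


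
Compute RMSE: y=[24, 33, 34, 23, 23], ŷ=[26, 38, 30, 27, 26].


MSE = 70/5 = 14
RMSE = √(70/5) = 3.7417

3.7417


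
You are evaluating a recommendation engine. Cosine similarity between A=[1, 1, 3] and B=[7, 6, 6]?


A·B = 1·7 + 1·6 + 3·6 = 31
‖A‖ = √11 = 3.3166, ‖B‖ = √121 = 11
cos = 31/(√11·√121) = 31/√1331 = 0.8497

0.8497


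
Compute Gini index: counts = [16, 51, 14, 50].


Probabilities: [16/131, 51/131, 14/131, 50/131] ≈ [0.1221, 0.3893, 0.1069, 0.3817]
Σpᵢ² = (256 + 2601 + 196 + 2500)/131² = 5553/17161
Gini = 1 - Σpᵢ² = 1 - 5553/17161 = 0.6764

0.6764


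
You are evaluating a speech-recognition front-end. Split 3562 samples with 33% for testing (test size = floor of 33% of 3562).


Test = ⌊3562·33/100⌋ = 1175
Train = 3562 - 1175 = 2387

Train: 2387, Test: 1175


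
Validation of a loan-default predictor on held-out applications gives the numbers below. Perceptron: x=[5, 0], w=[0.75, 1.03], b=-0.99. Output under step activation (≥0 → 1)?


z = (5)·(0.75) + (0)·(1.03) - 0.99
  = 2.76
step(z) = 1 (z≥0)

1


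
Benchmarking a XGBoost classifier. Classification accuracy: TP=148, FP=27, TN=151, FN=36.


Accuracy = (TP+TN)/(TP+TN+FP+FN)
= (148+151)/(362)
= 299/362 = 82.6%

82.6%


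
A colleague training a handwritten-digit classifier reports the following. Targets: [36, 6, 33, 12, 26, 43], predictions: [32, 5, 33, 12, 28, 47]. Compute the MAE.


Absolute errors: |36-32|=4, |6-5|=1, |33-33|=0, |12-12|=0, |26-28|=2, |43-47|=4
Sum = 11
MAE = 11/6 = 11/6

11/6


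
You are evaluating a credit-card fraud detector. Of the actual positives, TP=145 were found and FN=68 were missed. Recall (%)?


Recall = TP/(TP+FN)
= 145/(145+68)
= 145/213 = 68.08%

68.08%


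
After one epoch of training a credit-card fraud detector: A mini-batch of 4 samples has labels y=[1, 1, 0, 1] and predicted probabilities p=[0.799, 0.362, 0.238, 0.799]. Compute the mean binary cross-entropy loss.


L[0] = -ln(0.799) = 0.2244
L[1] = -ln(0.362) = 1.0161
L[2] = -ln(1-0.238) = -ln(0.762) = 0.2718
L[3] = -ln(0.799) = 0.2244
mean = (0.2244 + 1.0161 + 0.2718 + 0.2244)/4 = 0.4342

0.4342


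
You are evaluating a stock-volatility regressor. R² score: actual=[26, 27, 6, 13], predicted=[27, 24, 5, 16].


ȳ = 18
SS_res = Σ(y-ŷ)² = 20
SS_tot = Σ(y-ȳ)² = 314
R² = 1 - SS_res/SS_tot = 1 - 0.0637 = 0.9363

0.9363


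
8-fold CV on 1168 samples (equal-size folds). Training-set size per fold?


Fold size = 1168/8 = 146
Training per fold = 1168 - 146 = 1022

1022


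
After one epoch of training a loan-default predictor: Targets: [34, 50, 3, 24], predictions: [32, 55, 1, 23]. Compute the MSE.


Squared errors: (34-32)²=4, (50-55)²=25, (3-1)²=4, (24-23)²=1
Sum = 34
MSE = 34/4 = 17/2

17/2


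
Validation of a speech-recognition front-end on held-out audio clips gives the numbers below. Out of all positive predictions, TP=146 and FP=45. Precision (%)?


Precision = TP/(TP+FP)
= 146/(146+45)
= 146/191 = 76.44%

76.44%


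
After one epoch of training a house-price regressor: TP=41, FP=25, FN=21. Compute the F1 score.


Precision = 41/66 = 0.6212
Recall = 41/62 = 0.6613
F1 = 2·P·R/(P+R) = 2·TP/(2·TP+FP+FN) = 82/(82+25+21) = 82/128 = 0.6406

0.6406


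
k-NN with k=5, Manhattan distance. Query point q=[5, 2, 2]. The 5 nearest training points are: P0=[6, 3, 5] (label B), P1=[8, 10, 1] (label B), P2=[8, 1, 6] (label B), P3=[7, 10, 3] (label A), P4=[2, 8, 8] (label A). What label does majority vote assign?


d(q,P0) = 5  (label B)
d(q,P1) = 12  (label B)
d(q,P2) = 8  (label B)
d(q,P3) = 11  (label A)
d(q,P4) = 15  (label A)
Votes: A=2, B=3
Majority → B

B


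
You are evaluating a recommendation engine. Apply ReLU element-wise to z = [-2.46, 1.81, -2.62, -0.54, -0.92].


ReLU(-2.46) = max(0, -2.46) = 0.0
ReLU(1.81) = max(0, 1.81) = 1.81
ReLU(-2.62) = max(0, -2.62) = 0.0
ReLU(-0.54) = max(0, -0.54) = 0.0
ReLU(-0.92) = max(0, -0.92) = 0.0
result = [0.0, 1.81, 0.0, 0.0, 0.0]

[0.0, 1.81, 0.0, 0.0, 0.0]


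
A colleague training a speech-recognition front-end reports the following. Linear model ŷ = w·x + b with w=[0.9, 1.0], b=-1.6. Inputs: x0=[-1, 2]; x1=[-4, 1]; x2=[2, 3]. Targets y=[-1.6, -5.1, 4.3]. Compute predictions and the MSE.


ŷ0 = (0.9)·(-1) + (1.0)·(2) - 1.6 = -0.5
ŷ1 = (0.9)·(-4) + (1.0)·(1) - 1.6 = -4.2
ŷ2 = (0.9)·(2) + (1.0)·(3) - 1.6 = 3.2
errors² = [1.21, 0.81, 1.21]
MSE = 3.2300/3 = 1.0767

1.0767


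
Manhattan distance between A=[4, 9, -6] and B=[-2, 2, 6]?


d = |4+ 2| + |9-2| + |-6-6|
  = 6 + 7 + 12
  = 25

25


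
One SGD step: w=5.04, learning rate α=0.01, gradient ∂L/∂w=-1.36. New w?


w_new = w - α·∇
= 5.04 - 0.01·-1.36
= 5.04 + 0.0136
= 5.0536

5.0536


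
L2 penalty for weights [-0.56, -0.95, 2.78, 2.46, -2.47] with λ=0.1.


‖w‖₂² = (-0.56)² + (-0.95)² + (2.78)² + (2.46)² + (-2.47)²
     = 0.3136 + 0.9025 + 7.7284 + 6.0516 + 6.1009
     = 21.097
λ·‖w‖₂² = 0.1·21.097 = 2.1097

2.1097


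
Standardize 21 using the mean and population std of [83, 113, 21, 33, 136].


μ = 77.2, σ = 44.463
z = (21 - 77.2)/44.463 = -1.264

-1.264


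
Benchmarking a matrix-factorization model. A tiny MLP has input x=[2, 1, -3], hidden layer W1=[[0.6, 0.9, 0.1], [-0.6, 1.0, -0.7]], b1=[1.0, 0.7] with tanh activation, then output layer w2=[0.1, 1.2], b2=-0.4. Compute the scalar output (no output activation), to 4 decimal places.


z1[0] = (0.6)·(2) + (0.9)·(1) + (0.1)·(-3) + 1.0 = 2.8
z1[1] = (-0.6)·(2) + (1.0)·(1) + (-0.7)·(-3) + 0.7 = 2.6
h = tanh(z1) = [0.9926, 0.989]
output = (0.1)·(0.9926) + (1.2)·(0.989) - 0.4 = 0.8861

0.8861


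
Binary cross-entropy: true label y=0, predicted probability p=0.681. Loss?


BCE = -[y·ln(p) + (1-y)·ln(1-p)]
= -0 - 1·ln(1-0.681)
= -ln(0.319) = 1.1426

1.1426


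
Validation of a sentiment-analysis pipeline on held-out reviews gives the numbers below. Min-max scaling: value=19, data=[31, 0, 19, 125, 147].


min=0, max=147
(19-0)/(147-0) = 19/147 = 0.1293

0.1293


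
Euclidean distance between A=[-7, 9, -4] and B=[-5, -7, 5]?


d = √((-7+ 5)² + (9+ 7)² + (-4-5)²)
  = √(4 + 256 + 81)
  = √341 = 18.4662

18.4662


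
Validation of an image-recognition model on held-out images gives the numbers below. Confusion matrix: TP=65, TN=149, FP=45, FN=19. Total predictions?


Total = TP + TN + FP + FN
= 65 + 149 + 45 + 19
= 278
(Predicted positive: 110, predicted negative: 168)

278


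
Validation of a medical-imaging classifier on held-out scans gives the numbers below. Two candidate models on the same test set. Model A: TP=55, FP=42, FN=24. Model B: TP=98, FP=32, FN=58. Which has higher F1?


Model A: P=55/97=0.567, R=55/79=0.6962, F1=2PR/(P+R)=2TP/(2TP+FP+FN)=110/176=0.625
Model B: P=98/130=0.7538, R=98/156=0.6282, F1=2PR/(P+R)=2TP/(2TP+FP+FN)=196/286=0.6853
0.625 < 0.6853 → Model B

Model B


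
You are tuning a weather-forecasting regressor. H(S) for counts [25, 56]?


Probabilities: [25/81, 56/81] ≈ [0.3086, 0.6914]
H = -((25/81)·log₂(25/81) + (56/81)·log₂(56/81))
  = 0.8916 bits

0.8916 bits


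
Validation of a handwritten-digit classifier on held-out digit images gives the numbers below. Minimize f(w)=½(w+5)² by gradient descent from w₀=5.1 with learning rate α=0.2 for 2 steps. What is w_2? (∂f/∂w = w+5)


step 1: grad = 5.1+5 = 10.1; w = 5.1 - 0.2·(10.1) = 3.08
step 2: grad = 3.08+5 = 8.08; w = 3.08 - 0.2·(8.08) = 1.464

1.464


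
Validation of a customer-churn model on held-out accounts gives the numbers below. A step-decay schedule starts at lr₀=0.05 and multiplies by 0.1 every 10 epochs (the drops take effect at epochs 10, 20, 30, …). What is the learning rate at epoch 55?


n_drops = ⌊55/10⌋ = 5
lr = 0.05·0.1^5 = 0.05·0.00001 = 0.0000005

0.0000005


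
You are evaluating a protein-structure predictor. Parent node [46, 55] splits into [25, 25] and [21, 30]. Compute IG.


Parent = [46, 55], H_parent = 0.9943
H_left = 1 (n=50), H_right = 0.9774 (n=51)
H_children = (50/101)·1 + (51/101)·0.9774 = 0.9886
IG = 0.9943 - 0.9886 = 0.0057

0.0057


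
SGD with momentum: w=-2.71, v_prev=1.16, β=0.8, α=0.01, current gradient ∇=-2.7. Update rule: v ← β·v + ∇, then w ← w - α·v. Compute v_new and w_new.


v_new = 0.8·1.16 - 2.7 = 0.928 - 2.7 = -1.772
w_new = -2.71 - 0.01·-1.772 = -2.71 + 0.01772 = -2.69228

v_new=-1.772, w_new=-2.69228


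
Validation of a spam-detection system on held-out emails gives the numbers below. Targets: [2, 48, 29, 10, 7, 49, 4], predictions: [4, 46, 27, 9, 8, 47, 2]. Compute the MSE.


Squared errors: (2-4)²=4, (48-46)²=4, (29-27)²=4, (10-9)²=1, (7-8)²=1, (49-47)²=4, (4-2)²=4
Sum = 22
MSE = 22/7 = 22/7

22/7


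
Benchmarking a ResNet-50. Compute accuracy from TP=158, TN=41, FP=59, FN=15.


Accuracy = (TP+TN)/(TP+TN+FP+FN)
= (158+41)/(273)
= 199/273 = 72.89%

72.89%


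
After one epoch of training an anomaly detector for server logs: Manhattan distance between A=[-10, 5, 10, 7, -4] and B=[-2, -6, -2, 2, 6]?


d = |-10+ 2| + |5+ 6| + |10+ 2| + |7-2| + |-4-6|
  = 8 + 11 + 12 + 5 + 10
  = 46

46


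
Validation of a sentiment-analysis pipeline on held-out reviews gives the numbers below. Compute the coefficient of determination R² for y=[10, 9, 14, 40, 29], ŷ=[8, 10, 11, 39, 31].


ȳ = 20.4
SS_res = Σ(y-ŷ)² = 19
SS_tot = Σ(y-ȳ)² = 737.2
R² = 1 - SS_res/SS_tot = 1 - 0.0258 = 0.9742

0.9742


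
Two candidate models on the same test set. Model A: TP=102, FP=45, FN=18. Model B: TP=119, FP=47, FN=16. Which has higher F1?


Model A: P=102/147=0.6939, R=102/120=0.85, F1=2PR/(P+R)=2TP/(2TP+FP+FN)=204/267=0.764
Model B: P=119/166=0.7169, R=119/135=0.8815, F1=2PR/(P+R)=2TP/(2TP+FP+FN)=238/301=0.7907
0.764 < 0.7907 → Model B

Model B


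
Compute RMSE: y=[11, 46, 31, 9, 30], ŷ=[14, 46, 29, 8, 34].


MSE = 30/5 = 6
RMSE = √(30/5) = 2.4495

2.4495


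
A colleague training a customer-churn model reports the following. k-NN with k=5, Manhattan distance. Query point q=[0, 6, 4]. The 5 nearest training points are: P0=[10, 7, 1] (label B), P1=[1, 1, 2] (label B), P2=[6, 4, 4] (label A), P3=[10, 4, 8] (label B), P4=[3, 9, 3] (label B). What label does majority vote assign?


d(q,P0) = 14  (label B)
d(q,P1) = 8  (label B)
d(q,P2) = 8  (label A)
d(q,P3) = 16  (label B)
d(q,P4) = 7  (label B)
Votes: A=1, B=4
Majority → B

B


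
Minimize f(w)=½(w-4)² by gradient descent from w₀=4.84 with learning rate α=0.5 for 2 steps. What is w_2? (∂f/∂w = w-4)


step 1: grad = 4.84-4 = 0.84; w = 4.84 - 0.5·(0.84) = 4.42
step 2: grad = 4.42-4 = 0.42; w = 4.42 - 0.5·(0.42) = 4.21

4.21


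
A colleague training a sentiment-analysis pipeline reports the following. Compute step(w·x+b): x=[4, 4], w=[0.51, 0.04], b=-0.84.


z = (4)·(0.51) + (4)·(0.04) - 0.84
  = 1.36
step(z) = 1 (z≥0)

1


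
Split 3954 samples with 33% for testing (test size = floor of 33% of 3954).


Test = ⌊3954·33/100⌋ = 1304
Train = 3954 - 1304 = 2650

Train: 2650, Test: 1304


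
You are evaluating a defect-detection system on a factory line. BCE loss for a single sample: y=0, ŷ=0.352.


BCE = -[y·ln(p) + (1-y)·ln(1-p)]
= -0 - 1·ln(1-0.352)
= -ln(0.648) = 0.4339

0.4339


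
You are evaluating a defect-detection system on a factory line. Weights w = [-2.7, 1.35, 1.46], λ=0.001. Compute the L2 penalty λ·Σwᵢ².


‖w‖₂² = (-2.7)² + (1.35)² + (1.46)²
     = 7.29 + 1.8225 + 2.1316
     = 11.2441
λ·‖w‖₂² = 0.001·11.2441 = 0.011244

0.011244


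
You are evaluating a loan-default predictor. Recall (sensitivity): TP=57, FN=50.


Recall = TP/(TP+FN)
= 57/(57+50)
= 57/107 = 53.27%

53.27%


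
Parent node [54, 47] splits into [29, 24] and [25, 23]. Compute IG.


Parent = [54, 47], H_parent = 0.9965
H_left = 0.9936 (n=53), H_right = 0.9987 (n=48)
H_children = (53/101)·0.9936 + (48/101)·0.9987 = 0.996
IG = 0.9965 - 0.996 = 0.0005

0.0005


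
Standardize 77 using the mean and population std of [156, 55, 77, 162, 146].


μ = 119.2, σ = 44.2872
z = (77 - 119.2)/44.2872 = -0.9529

-0.9529


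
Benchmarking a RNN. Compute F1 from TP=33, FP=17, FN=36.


Precision = 33/50 = 0.66
Recall = 33/69 = 0.4783
F1 = 2·P·R/(P+R) = 2·TP/(2·TP+FP+FN) = 66/(66+17+36) = 66/119 = 0.5546

0.5546


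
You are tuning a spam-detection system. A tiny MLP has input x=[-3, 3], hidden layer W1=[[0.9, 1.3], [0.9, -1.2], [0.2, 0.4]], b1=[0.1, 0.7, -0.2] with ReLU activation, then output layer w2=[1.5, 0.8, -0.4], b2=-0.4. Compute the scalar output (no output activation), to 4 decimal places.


z1[0] = (0.9)·(-3) + (1.3)·(3) + 0.1 = 1.3
z1[1] = (0.9)·(-3) + (-1.2)·(3) + 0.7 = -5.6
z1[2] = (0.2)·(-3) + (0.4)·(3) - 0.2 = 0.4
h = ReLU(z1) = [1.3, 0.0, 0.4]
output = (1.5)·(1.3) + (0.8)·(0.0) + (-0.4)·(0.4) - 0.4 = 1.39

1.39


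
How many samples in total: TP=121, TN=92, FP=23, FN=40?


Total = TP + TN + FP + FN
= 121 + 92 + 23 + 40
= 276
(Predicted positive: 144, predicted negative: 132)

276


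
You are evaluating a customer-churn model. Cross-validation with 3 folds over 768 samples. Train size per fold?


Fold size = 768/3 = 256
Training per fold = 768 - 256 = 512

512


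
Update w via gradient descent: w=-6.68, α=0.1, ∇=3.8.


w_new = w - α·∇
= -6.68 - 0.1·3.8
= -6.68 - 0.38
= -7.06

-7.06


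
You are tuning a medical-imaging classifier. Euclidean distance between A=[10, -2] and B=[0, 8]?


d = √((10-0)² + (-2-8)²)
  = √(100 + 100)
  = √200 = 14.1421

14.1421


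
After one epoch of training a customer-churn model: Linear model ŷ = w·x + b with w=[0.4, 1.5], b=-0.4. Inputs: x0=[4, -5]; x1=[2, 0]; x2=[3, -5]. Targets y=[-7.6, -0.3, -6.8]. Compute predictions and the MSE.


ŷ0 = (0.4)·(4) + (1.5)·(-5) - 0.4 = -6.3
ŷ1 = (0.4)·(2) + (1.5)·(0) - 0.4 = 0.4
ŷ2 = (0.4)·(3) + (1.5)·(-5) - 0.4 = -6.7
errors² = [1.69, 0.49, 0.01]
MSE = 2.1900/3 = 0.73

0.73
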